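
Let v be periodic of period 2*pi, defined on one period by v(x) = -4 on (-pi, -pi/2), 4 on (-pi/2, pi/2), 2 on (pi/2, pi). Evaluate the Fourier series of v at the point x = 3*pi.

-1

x = 3*pi differs from x = -pi by 2 full period(s), and the series is 2*pi-periodic.
At x = -pi the one-sided limits are v(-pi^-) = 2 and v(-pi^+) = -4.
By Dirichlet's theorem the series converges to their average, [(2) + (-4)]/2 = -1.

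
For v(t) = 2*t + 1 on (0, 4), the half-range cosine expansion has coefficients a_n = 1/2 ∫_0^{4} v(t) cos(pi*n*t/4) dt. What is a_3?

-32/(9*pi**2)

a_3 = 1/2 ∫_0^{4} (2*t + 1) cos(3*pi*t/4) dt.
Integrating by parts (boundary term plus one more integral), an antiderivative of (2*t + 1) cos(3*pi*t/4) is 8*t*sin(3*pi*t/4)/(3*pi) + 4*sin(3*pi*t/4)/(3*pi) + 32*cos(3*pi*t/4)/(9*pi**2); evaluating from 0 to 4: ∫_{0}^{4} (2*t + 1) cos(3*pi*t/4) dt = (-32/(9*pi**2)) - (32/(9*pi**2)) = -64/(9*pi**2).
Hence a_3 = (1/2)·(-64/(9*pi**2)) = -32/(9*pi**2).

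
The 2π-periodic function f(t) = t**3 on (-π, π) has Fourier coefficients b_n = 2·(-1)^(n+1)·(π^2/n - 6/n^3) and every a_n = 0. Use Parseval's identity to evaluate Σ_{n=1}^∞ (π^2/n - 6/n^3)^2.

Parseval: Σ b_n^2 = (1/π) ∫_{-π}^{π} f(t)^2 dt = 2*pi**6/7.
b_n^2 = 4·(π^2/n - 6/n^3)^2, so the sum equals (2*pi**6/7)/4 = pi**6/14.

pi**6/14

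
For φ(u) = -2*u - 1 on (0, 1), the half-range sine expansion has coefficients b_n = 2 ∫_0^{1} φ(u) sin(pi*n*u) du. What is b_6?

2/(3*pi)

b_6 = 2 ∫_0^{1} (-2*u - 1) sin(6*pi*u) du.
Integrating by parts (boundary term plus one more integral), an antiderivative of (-2*u - 1) sin(6*pi*u) is u*cos(6*pi*u)/(3*pi) - sin(6*pi*u)/(18*pi**2) + cos(6*pi*u)/(6*pi); evaluating from 0 to 1: ∫_{0}^{1} (-2*u - 1) sin(6*pi*u) du = (1/(2*pi)) - (1/(6*pi)) = 1/(3*pi).
Hence b_6 = 2·(1/(3*pi)) = 2/(3*pi).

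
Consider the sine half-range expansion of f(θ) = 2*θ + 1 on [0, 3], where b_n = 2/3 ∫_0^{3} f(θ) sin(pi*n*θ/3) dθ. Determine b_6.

b_6 = 2/3 ∫_0^{3} (2*θ + 1) sin(2*pi*θ) dθ.
Integrating by parts (boundary term plus one more integral), an antiderivative of (2*θ + 1) sin(2*pi*θ) is -θ*cos(2*pi*θ)/pi + sin(2*pi*θ)/(2*pi**2) - cos(2*pi*θ)/(2*pi); evaluating from 0 to 3: ∫_{0}^{3} (2*θ + 1) sin(2*pi*θ) dθ = (-7/(2*pi)) - (-1/(2*pi)) = -3/pi.
Hence b_6 = (2/3)·(-3/pi) = -2/pi.

-2/pi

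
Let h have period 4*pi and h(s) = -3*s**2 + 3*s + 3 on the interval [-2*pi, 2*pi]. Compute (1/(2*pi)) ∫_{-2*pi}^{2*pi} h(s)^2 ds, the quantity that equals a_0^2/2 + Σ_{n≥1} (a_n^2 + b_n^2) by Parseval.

-24*pi**2 + 18 + 288*pi**4/5

(1/(2*pi)) ∫_{-2*pi}^{2*pi} h(s)^2 ds = (1/(2*pi)) · (-48*pi**3 + 36*pi + 576*pi**5/5) = -24*pi**2 + 18 + 288*pi**4/5.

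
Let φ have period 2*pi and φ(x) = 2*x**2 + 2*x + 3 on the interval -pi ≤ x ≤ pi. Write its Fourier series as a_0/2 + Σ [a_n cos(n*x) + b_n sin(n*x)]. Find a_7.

a_7 = 1/pi ∫_{-pi}^{pi} φ(x) cos(7*x) dx.
Integrating by parts twice (tabular method), an antiderivative of (2*x**2 + 2*x + 3) cos(7*x) is 2*x**2*sin(7*x)/7 + 2*x*sin(7*x)/7 + 4*x*cos(7*x)/49 + 143*sin(7*x)/343 + 2*cos(7*x)/49; evaluating from -pi to pi: ∫_{-pi}^{pi} (2*x**2 + 2*x + 3) cos(7*x) dx = (-4*pi/49 - 2/49) - (-2/49 + 4*pi/49) = -8*pi/49.
Hence a_7 = (1/pi)·(-8*pi/49) = -8/49.

-8/49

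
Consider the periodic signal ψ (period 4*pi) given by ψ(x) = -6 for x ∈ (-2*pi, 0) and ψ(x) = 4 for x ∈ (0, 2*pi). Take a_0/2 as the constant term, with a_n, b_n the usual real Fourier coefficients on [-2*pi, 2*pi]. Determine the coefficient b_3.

b_3 = (1/(2*pi)) ∫_{-2*pi}^{2*pi} ψ(x) sin(3*x/2) dx.
Split the integral at the breakpoints.
Directly, an antiderivative of (-6) sin(3*x/2) is 4*cos(3*x/2); evaluating from -2*pi to 0: ∫_{-2*pi}^{0} (-6) sin(3*x/2) dx = (4) - (-4) = 8.
Directly, an antiderivative of (4) sin(3*x/2) is -8*cos(3*x/2)/3; evaluating from 0 to 2*pi: ∫_{0}^{2*pi} (4) sin(3*x/2) dx = (8/3) - (-8/3) = 16/3.
Summing the pieces and multiplying by (1/(2*pi)) gives b_3 = 20/(3*pi).

20/(3*pi)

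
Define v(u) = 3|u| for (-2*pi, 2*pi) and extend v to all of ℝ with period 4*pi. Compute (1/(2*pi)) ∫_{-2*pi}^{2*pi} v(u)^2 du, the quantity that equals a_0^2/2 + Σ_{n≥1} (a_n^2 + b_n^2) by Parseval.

24*pi**2

(1/(2*pi)) ∫_{-2*pi}^{2*pi} v(u)^2 du = (1/(2*pi)) · (48*pi**3) = 24*pi**2.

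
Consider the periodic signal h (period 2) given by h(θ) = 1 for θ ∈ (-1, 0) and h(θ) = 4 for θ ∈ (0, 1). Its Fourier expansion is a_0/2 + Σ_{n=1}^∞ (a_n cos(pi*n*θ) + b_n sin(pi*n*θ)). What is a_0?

a_0 = ∫_{-1}^{1} h(θ) dθ = 5.

5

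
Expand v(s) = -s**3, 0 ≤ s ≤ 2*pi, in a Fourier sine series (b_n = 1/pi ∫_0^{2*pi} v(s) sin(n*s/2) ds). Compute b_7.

96/343 - 16*pi**2/7

b_7 = 1/pi ∫_0^{2*pi} (-s**3) sin(7*s/2) ds.
Integrating by parts three times (tabular method), an antiderivative of (-s**3) sin(7*s/2) is 2*s**3*cos(7*s/2)/7 - 12*s**2*sin(7*s/2)/49 - 48*s*cos(7*s/2)/343 + 96*sin(7*s/2)/2401; evaluating from 0 to 2*pi: ∫_{0}^{2*pi} (-s**3) sin(7*s/2) ds = (16*pi*(6 - 49*pi**2)/343) - (0) = 16*pi*(6 - 49*pi**2)/343.
Hence b_7 = (1/pi)·(16*pi*(6 - 49*pi**2)/343) = 96/343 - 16*pi**2/7.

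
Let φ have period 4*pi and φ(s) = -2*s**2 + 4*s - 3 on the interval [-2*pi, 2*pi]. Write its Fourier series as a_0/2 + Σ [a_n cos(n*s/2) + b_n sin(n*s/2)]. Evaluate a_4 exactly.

a_4 = (1/(2*pi)) ∫_{-2*pi}^{2*pi} φ(s) cos(2*s) ds.
Integrating by parts twice (tabular method), an antiderivative of (-2*s**2 + 4*s - 3) cos(2*s) is -s**2*sin(2*s) + 2*s*sin(2*s) - s*cos(2*s) - sin(2*s) + cos(2*s); evaluating from -2*pi to 2*pi: ∫_{-2*pi}^{2*pi} (-2*s**2 + 4*s - 3) cos(2*s) ds = (1 - 2*pi) - (1 + 2*pi) = -4*pi.
Hence a_4 = (1/(2*pi))·(-4*pi) = -2.

-2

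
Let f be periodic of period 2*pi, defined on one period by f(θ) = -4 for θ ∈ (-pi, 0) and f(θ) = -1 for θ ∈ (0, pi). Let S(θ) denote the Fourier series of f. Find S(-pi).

At θ = -pi the one-sided limits are f(-pi^-) = -1 and f(-pi^+) = -4.
By Dirichlet's theorem the series converges to their average, [(-1) + (-4)]/2 = -5/2.

-5/2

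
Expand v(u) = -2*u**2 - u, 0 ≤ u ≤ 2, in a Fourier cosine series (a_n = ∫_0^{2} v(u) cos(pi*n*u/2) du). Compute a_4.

a_4 = ∫_0^{2} (-2*u**2 - u) cos(2*pi*u) du.
Integrating by parts twice (tabular method), an antiderivative of (-2*u**2 - u) cos(2*pi*u) is -u**2*sin(2*pi*u)/pi - u*sin(2*pi*u)/(2*pi) - u*cos(2*pi*u)/pi**2 + sin(2*pi*u)/(2*pi**3) - cos(2*pi*u)/(4*pi**2); evaluating from 0 to 2: ∫_{0}^{2} (-2*u**2 - u) cos(2*pi*u) du = (-9/(4*pi**2)) - (-1/(4*pi**2)) = -2/pi**2.
Hence a_4 = -2/pi**2.

-2/pi**2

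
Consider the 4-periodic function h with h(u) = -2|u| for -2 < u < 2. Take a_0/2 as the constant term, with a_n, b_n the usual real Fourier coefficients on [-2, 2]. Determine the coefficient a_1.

a_1 = 1/2 ∫_{-2}^{2} h(u) cos(pi*u/2) du.
h is even and cos(pi*u/2) is even, so the integrand is even and a_1 = ∫_0^{2} h(u) cos(pi*u/2) du.
Integrating by parts (boundary term plus one more integral), an antiderivative of (-2*u) cos(pi*u/2) is -4*u*sin(pi*u/2)/pi - 8*cos(pi*u/2)/pi**2; evaluating from 0 to 2: ∫_{0}^{2} (-2*u) cos(pi*u/2) du = (8/pi**2) - (-8/pi**2) = 16/pi**2.
Hence a_1 = 16/pi**2.

16/pi**2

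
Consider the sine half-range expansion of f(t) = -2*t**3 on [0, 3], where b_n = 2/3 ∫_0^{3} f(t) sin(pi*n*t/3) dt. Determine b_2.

b_2 = 2/3 ∫_0^{3} (-2*t**3) sin(2*pi*t/3) dt.
Integrating by parts three times (tabular method), an antiderivative of (-2*t**3) sin(2*pi*t/3) is 3*t**3*cos(2*pi*t/3)/pi - 27*t**2*sin(2*pi*t/3)/(2*pi**2) - 81*t*cos(2*pi*t/3)/(2*pi**3) + 243*sin(2*pi*t/3)/(4*pi**4); evaluating from 0 to 3: ∫_{0}^{3} (-2*t**3) sin(2*pi*t/3) dt = (-243/(2*pi**3) + 81/pi) - (0) = -243/(2*pi**3) + 81/pi.
Hence b_2 = (2/3)·(-243/(2*pi**3) + 81/pi) = -81/pi**3 + 54/pi.

-81/pi**3 + 54/pi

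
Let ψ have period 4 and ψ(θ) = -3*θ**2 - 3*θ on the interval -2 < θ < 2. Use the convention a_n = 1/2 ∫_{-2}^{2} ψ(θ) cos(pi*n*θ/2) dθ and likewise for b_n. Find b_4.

3/pi

b_4 = 1/2 ∫_{-2}^{2} ψ(θ) sin(2*pi*θ) dθ.
Integrating by parts twice (tabular method), an antiderivative of (-3*θ**2 - 3*θ) sin(2*pi*θ) is 3*θ**2*cos(2*pi*θ)/(2*pi) - 3*θ*sin(2*pi*θ)/(2*pi**2) + 3*θ*cos(2*pi*θ)/(2*pi) - 3*sin(2*pi*θ)/(4*pi**2) - 3*cos(2*pi*θ)/(4*pi**3); evaluating from -2 to 2: ∫_{-2}^{2} (-3*θ**2 - 3*θ) sin(2*pi*θ) dθ = (-3/(4*pi**3) + 9/pi) - (-3/(4*pi**3) + 3/pi) = 6/pi.
Hence b_4 = (1/2)·(6/pi) = 3/pi.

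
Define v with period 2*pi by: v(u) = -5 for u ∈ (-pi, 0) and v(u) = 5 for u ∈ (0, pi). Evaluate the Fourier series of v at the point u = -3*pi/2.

u = -3*pi/2 differs from u = pi/2 by -1 full period(s), and the series is 2*pi-periodic.
v is continuous at u = pi/2 with value 5, so the series converges to 5 there.

5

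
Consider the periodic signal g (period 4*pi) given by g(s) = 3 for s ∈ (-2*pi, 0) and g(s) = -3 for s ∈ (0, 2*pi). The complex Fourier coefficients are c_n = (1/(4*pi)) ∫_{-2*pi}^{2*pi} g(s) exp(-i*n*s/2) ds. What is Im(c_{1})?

Since g is real-valued, Im(c_{1}) = -(1/(4*pi)) ∫_{-2*pi}^{2*pi} g(s) sin(s/2) ds = -b_{1}/2.
g is odd and sin(s/2) is odd, so the integrand is even: ∫_{-2*pi}^{2*pi} g(s) sin(s/2) ds = 2∫_0^{2*pi} g(s) sin(s/2) ds.
Directly, an antiderivative of (-3) sin(s/2) is 6*cos(s/2); evaluating from 0 to 2*pi: ∫_{0}^{2*pi} (-3) sin(s/2) ds = (-6) - (6) = -12.
So ∫_{-2*pi}^{2*pi} g(s) sin(s/2) ds = -24.
Hence Im(c_{1}) = (-1/(4*pi))·(-24) = 6/pi.

6/pi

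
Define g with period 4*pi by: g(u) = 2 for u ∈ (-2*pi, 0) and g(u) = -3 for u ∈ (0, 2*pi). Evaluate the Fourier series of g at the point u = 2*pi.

-1/2

u = 2*pi differs from u = -2*pi by 1 full period(s), and the series is 4*pi-periodic.
At u = -2*pi the one-sided limits are g(-2*pi^-) = -3 and g(-2*pi^+) = 2.
By Dirichlet's theorem the series converges to their average, [(-3) + (2)]/2 = -1/2.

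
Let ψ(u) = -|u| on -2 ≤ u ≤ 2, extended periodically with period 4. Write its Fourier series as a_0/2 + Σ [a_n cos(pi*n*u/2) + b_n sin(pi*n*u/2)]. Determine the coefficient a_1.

a_1 = 1/2 ∫_{-2}^{2} ψ(u) cos(pi*u/2) du.
ψ is even and cos(pi*u/2) is even, so the integrand is even and a_1 = ∫_0^{2} ψ(u) cos(pi*u/2) du.
Integrating by parts (boundary term plus one more integral), an antiderivative of (-u) cos(pi*u/2) is -2*u*sin(pi*u/2)/pi - 4*cos(pi*u/2)/pi**2; evaluating from 0 to 2: ∫_{0}^{2} (-u) cos(pi*u/2) du = (4/pi**2) - (-4/pi**2) = 8/pi**2.
Hence a_1 = 8/pi**2.

8/pi**2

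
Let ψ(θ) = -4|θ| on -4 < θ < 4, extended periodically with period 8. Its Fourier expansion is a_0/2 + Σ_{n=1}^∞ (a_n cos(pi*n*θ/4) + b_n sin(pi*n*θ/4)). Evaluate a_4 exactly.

0

a_4 = 1/4 ∫_{-4}^{4} ψ(θ) cos(pi*θ) dθ.
ψ is even and cos(pi*θ) is even, so the integrand is even and a_4 = 1/2 ∫_0^{4} ψ(θ) cos(pi*θ) dθ.
Integrating by parts (boundary term plus one more integral), an antiderivative of (-4*θ) cos(pi*θ) is -4*θ*sin(pi*θ)/pi - 4*cos(pi*θ)/pi**2; evaluating from 0 to 4: ∫_{0}^{4} (-4*θ) cos(pi*θ) dθ = (-4/pi**2) - (-4/pi**2) = 0.
Hence a_4 = (1/2)·(0) = 0.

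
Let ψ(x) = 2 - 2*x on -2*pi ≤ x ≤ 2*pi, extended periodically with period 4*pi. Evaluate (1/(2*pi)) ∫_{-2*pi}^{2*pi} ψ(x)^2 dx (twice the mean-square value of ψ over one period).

(1/(2*pi)) ∫_{-2*pi}^{2*pi} ψ(x)^2 dx = (1/(2*pi)) · (16*pi + 64*pi**3/3) = 8 + 32*pi**2/3.

8 + 32*pi**2/3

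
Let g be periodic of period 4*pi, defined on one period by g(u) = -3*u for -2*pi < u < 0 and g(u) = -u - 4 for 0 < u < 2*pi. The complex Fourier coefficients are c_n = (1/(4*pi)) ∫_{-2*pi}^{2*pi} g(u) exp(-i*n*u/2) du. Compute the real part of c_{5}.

-4/(25*pi)

Since g is real-valued, Re(c_{5}) = (1/(4*pi)) ∫_{-2*pi}^{2*pi} g(u) cos(5*u/2) du = a_{5}/2.
Split the integral at the breakpoints.
Integrating by parts (boundary term plus one more integral), an antiderivative of (-3*u) cos(5*u/2) is -6*u*sin(5*u/2)/5 - 12*cos(5*u/2)/25; evaluating from -2*pi to 0: ∫_{-2*pi}^{0} (-3*u) cos(5*u/2) du = (-12/25) - (12/25) = -24/25.
Integrating by parts (boundary term plus one more integral), an antiderivative of (-u - 4) cos(5*u/2) is -2*u*sin(5*u/2)/5 - 8*sin(5*u/2)/5 - 4*cos(5*u/2)/25; evaluating from 0 to 2*pi: ∫_{0}^{2*pi} (-u - 4) cos(5*u/2) du = (4/25) - (-4/25) = 8/25.
So ∫_{-2*pi}^{2*pi} g(u) cos(5*u/2) du = -16/25.
Hence Re(c_{5}) = (1/(4*pi))·(-16/25) = -4/(25*pi).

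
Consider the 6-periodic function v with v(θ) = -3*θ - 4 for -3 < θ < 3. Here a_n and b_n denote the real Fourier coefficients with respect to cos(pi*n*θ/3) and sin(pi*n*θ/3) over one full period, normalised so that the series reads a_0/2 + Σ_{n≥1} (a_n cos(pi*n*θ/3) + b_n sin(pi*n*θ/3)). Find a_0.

a_0 = 1/3 ∫_{-3}^{3} v(θ) dθ = 1/3 · (-24) = -8.

-8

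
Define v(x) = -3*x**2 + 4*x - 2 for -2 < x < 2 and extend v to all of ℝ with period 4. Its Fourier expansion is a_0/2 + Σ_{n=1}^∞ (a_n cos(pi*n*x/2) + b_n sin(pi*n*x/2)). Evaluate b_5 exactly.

b_5 = 1/2 ∫_{-2}^{2} v(x) sin(5*pi*x/2) dx.
Integrating by parts twice (tabular method), an antiderivative of (-3*x**2 + 4*x - 2) sin(5*pi*x/2) is 6*x**2*cos(5*pi*x/2)/(5*pi) - 24*x*sin(5*pi*x/2)/(25*pi**2) - 8*x*cos(5*pi*x/2)/(5*pi) + 16*sin(5*pi*x/2)/(25*pi**2) - 48*cos(5*pi*x/2)/(125*pi**3) + 4*cos(5*pi*x/2)/(5*pi); evaluating from -2 to 2: ∫_{-2}^{2} (-3*x**2 + 4*x - 2) sin(5*pi*x/2) dx = (12*(4 - 25*pi**2)/(125*pi**3)) - (4*(12 - 275*pi**2)/(125*pi**3)) = 32/(5*pi).
Hence b_5 = (1/2)·(32/(5*pi)) = 16/(5*pi).

16/(5*pi)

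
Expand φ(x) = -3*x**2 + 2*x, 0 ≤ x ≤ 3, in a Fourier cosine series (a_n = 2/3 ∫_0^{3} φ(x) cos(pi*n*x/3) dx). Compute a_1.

84/pi**2

a_1 = 2/3 ∫_0^{3} (-3*x**2 + 2*x) cos(pi*x/3) dx.
Integrating by parts twice (tabular method), an antiderivative of (-3*x**2 + 2*x) cos(pi*x/3) is -9*x**2*sin(pi*x/3)/pi + 6*x*sin(pi*x/3)/pi - 54*x*cos(pi*x/3)/pi**2 + 162*sin(pi*x/3)/pi**3 + 18*cos(pi*x/3)/pi**2; evaluating from 0 to 3: ∫_{0}^{3} (-3*x**2 + 2*x) cos(pi*x/3) dx = (144/pi**2) - (18/pi**2) = 126/pi**2.
Hence a_1 = (2/3)·(126/pi**2) = 84/pi**2.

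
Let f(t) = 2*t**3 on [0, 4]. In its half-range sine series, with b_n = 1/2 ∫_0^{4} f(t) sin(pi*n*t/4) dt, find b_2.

b_2 = 1/2 ∫_0^{4} (2*t**3) sin(pi*t/2) dt.
Integrating by parts three times (tabular method), an antiderivative of (2*t**3) sin(pi*t/2) is -4*t**3*cos(pi*t/2)/pi + 24*t**2*sin(pi*t/2)/pi**2 + 96*t*cos(pi*t/2)/pi**3 - 192*sin(pi*t/2)/pi**4; evaluating from 0 to 4: ∫_{0}^{4} (2*t**3) sin(pi*t/2) dt = (-256/pi + 384/pi**3) - (0) = -256/pi + 384/pi**3.
Hence b_2 = (1/2)·(-256/pi + 384/pi**3) = -128/pi + 192/pi**3.

-128/pi + 192/pi**3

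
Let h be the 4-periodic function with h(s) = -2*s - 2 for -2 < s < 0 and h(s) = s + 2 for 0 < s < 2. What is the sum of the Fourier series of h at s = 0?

0

At s = 0 the one-sided limits are h(0^-) = -2 and h(0^+) = 2.
By Dirichlet's theorem the series converges to their average, [(-2) + (2)]/2 = 0.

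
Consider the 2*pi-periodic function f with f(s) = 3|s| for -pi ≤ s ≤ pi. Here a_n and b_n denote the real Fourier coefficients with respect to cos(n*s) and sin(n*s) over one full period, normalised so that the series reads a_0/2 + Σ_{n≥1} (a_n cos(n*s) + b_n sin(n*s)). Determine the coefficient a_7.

a_7 = 1/pi ∫_{-pi}^{pi} f(s) cos(7*s) ds.
f is even and cos(7*s) is even, so the integrand is even and a_7 = 2/pi ∫_0^{pi} f(s) cos(7*s) ds.
Integrating by parts (boundary term plus one more integral), an antiderivative of (3*s) cos(7*s) is 3*s*sin(7*s)/7 + 3*cos(7*s)/49; evaluating from 0 to pi: ∫_{0}^{pi} (3*s) cos(7*s) ds = (-3/49) - (3/49) = -6/49.
Hence a_7 = (2/pi)·(-6/49) = -12/(49*pi).

-12/(49*pi)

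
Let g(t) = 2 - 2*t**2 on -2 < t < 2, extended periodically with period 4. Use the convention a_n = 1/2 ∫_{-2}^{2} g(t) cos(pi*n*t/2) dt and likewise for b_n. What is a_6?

-8/(9*pi**2)

a_6 = 1/2 ∫_{-2}^{2} g(t) cos(3*pi*t) dt.
g is even and cos(3*pi*t) is even, so the integrand is even and a_6 = ∫_0^{2} g(t) cos(3*pi*t) dt.
Integrating by parts twice (tabular method), an antiderivative of (2 - 2*t**2) cos(3*pi*t) is -2*t**2*sin(3*pi*t)/(3*pi) - 4*t*cos(3*pi*t)/(9*pi**2) + 4*sin(3*pi*t)/(27*pi**3) + 2*sin(3*pi*t)/(3*pi); evaluating from 0 to 2: ∫_{0}^{2} (2 - 2*t**2) cos(3*pi*t) dt = (-8/(9*pi**2)) - (0) = -8/(9*pi**2).
Hence a_6 = -8/(9*pi**2).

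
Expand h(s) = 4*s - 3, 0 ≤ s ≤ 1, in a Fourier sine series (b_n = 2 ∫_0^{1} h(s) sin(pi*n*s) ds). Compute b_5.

-4/(5*pi)

b_5 = 2 ∫_0^{1} (4*s - 3) sin(5*pi*s) ds.
Integrating by parts (boundary term plus one more integral), an antiderivative of (4*s - 3) sin(5*pi*s) is -4*s*cos(5*pi*s)/(5*pi) + 4*sin(5*pi*s)/(25*pi**2) + 3*cos(5*pi*s)/(5*pi); evaluating from 0 to 1: ∫_{0}^{1} (4*s - 3) sin(5*pi*s) ds = (1/(5*pi)) - (3/(5*pi)) = -2/(5*pi).
Hence b_5 = 2·(-2/(5*pi)) = -4/(5*pi).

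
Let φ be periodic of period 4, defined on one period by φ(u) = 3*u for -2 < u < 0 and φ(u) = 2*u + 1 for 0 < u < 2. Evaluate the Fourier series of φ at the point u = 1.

φ is continuous at u = 1 with value 3, so the series converges to 3 there.

3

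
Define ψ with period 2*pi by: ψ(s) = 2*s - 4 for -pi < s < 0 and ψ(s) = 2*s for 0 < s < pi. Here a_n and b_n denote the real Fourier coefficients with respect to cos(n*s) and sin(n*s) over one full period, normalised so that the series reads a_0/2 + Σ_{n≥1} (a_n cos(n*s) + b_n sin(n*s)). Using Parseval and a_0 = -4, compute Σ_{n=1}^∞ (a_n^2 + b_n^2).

Parseval: a_0^2/2 + Σ_{n≥1} (a_n^2+b_n^2) = 1/pi ∫_{-pi}^{pi} ψ(s)^2 ds = 16 + 8*pi + 8*pi**2/3.
Subtract a_0^2/2 = 8: Σ (a_n^2+b_n^2) = 8 + 8*pi + 8*pi**2/3.

8 + 8*pi + 8*pi**2/3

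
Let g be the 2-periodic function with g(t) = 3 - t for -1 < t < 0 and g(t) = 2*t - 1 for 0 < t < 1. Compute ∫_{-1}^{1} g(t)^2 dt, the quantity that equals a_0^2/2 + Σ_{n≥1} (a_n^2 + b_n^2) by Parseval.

38/3

∫_{-1}^{1} g(t)^2 dt = 38/3.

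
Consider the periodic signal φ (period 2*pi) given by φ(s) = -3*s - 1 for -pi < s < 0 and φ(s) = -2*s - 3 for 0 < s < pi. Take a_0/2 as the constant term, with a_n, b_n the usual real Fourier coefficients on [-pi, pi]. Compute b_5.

b_5 = 1/pi ∫_{-pi}^{pi} φ(s) sin(5*s) ds.
Split the integral at the breakpoints.
Integrating by parts (boundary term plus one more integral), an antiderivative of (-3*s - 1) sin(5*s) is 3*s*cos(5*s)/5 - 3*sin(5*s)/25 + cos(5*s)/5; evaluating from -pi to 0: ∫_{-pi}^{0} (-3*s - 1) sin(5*s) ds = (1/5) - (-1/5 + 3*pi/5) = 2/5 - 3*pi/5.
Integrating by parts (boundary term plus one more integral), an antiderivative of (-2*s - 3) sin(5*s) is 2*s*cos(5*s)/5 - 2*sin(5*s)/25 + 3*cos(5*s)/5; evaluating from 0 to pi: ∫_{0}^{pi} (-2*s - 3) sin(5*s) ds = (-2*pi/5 - 3/5) - (3/5) = -2*pi/5 - 6/5.
Summing the pieces and multiplying by (1/pi) gives b_5 = (-pi - 4/5)/pi.

(-pi - 4/5)/pi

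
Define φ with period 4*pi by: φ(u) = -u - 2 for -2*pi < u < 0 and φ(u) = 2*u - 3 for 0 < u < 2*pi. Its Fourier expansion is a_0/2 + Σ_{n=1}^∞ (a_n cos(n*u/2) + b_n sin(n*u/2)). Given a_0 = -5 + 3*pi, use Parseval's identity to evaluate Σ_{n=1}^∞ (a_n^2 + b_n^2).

-pi + 1/2 + 13*pi**2/6

Parseval: a_0^2/2 + Σ_{n≥1} (a_n^2+b_n^2) = (1/(2*pi)) ∫_{-2*pi}^{2*pi} φ(u)^2 du = -16*pi + 13 + 20*pi**2/3.
Subtract a_0^2/2 = (5 - 3*pi)**2/2: Σ (a_n^2+b_n^2) = -pi + 1/2 + 13*pi**2/6.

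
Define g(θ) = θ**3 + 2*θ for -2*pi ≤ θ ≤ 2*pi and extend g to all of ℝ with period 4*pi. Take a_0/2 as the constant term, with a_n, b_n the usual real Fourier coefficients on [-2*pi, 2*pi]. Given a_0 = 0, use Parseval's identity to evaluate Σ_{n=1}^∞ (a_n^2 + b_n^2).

Parseval: a_0^2/2 + Σ_{n≥1} (a_n^2+b_n^2) = (1/(2*pi)) ∫_{-2*pi}^{2*pi} g(θ)^2 dθ = 32*pi**2*(35 + 84*pi**2 + 60*pi**4)/105.
Subtract a_0^2/2 = 0: Σ (a_n^2+b_n^2) = 32*pi**2*(35 + 84*pi**2 + 60*pi**4)/105.

32*pi**2*(35 + 84*pi**2 + 60*pi**4)/105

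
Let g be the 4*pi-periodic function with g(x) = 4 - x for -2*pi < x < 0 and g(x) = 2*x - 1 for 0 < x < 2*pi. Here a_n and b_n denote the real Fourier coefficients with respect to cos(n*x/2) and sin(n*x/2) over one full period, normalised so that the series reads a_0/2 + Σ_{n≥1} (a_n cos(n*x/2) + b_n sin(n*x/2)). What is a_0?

a_0 = (1/(2*pi)) ∫_{-2*pi}^{2*pi} g(x) dx = (1/(2*pi)) · (6*pi*(1 + pi)) = 3 + 3*pi.

3 + 3*pi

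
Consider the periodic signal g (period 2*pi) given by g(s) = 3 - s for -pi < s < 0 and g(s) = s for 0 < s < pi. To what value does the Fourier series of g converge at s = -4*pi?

s = -4*pi differs from s = 0 by -2 full period(s), and the series is 2*pi-periodic.
At s = 0 the one-sided limits are g(0^-) = 3 and g(0^+) = 0.
By Dirichlet's theorem the series converges to their average, [(3) + (0)]/2 = 3/2.

3/2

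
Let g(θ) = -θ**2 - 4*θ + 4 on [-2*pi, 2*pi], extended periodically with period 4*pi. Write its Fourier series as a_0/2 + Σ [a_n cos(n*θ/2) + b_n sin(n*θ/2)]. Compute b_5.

b_5 = (1/(2*pi)) ∫_{-2*pi}^{2*pi} g(θ) sin(5*θ/2) dθ.
Integrating by parts twice (tabular method), an antiderivative of (-θ**2 - 4*θ + 4) sin(5*θ/2) is 2*θ**2*cos(5*θ/2)/5 - 8*θ*sin(5*θ/2)/25 + 8*θ*cos(5*θ/2)/5 - 16*sin(5*θ/2)/25 - 216*cos(5*θ/2)/125; evaluating from -2*pi to 2*pi: ∫_{-2*pi}^{2*pi} (-θ**2 - 4*θ + 4) sin(5*θ/2) dθ = (-8*pi**2/5 - 16*pi/5 + 216/125) - (-8*pi**2/5 + 216/125 + 16*pi/5) = -32*pi/5.
Hence b_5 = (1/(2*pi))·(-32*pi/5) = -16/5.

-16/5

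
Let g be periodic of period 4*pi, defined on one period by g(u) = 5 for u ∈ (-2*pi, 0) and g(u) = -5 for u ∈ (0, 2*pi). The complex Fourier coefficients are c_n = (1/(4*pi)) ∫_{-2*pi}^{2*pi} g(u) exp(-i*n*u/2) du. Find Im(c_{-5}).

Since g is real-valued, Im(c_{-5}) = -(1/(4*pi)) ∫_{-2*pi}^{2*pi} g(u) sin(-5*u/2) du = b_{5}/2.
g is odd and sin(-5*u/2) is odd, so the integrand is even: ∫_{-2*pi}^{2*pi} g(u) sin(-5*u/2) du = 2∫_0^{2*pi} g(u) sin(-5*u/2) du.
Directly, an antiderivative of (-5) sin(-5*u/2) is -2*cos(5*u/2); evaluating from 0 to 2*pi: ∫_{0}^{2*pi} (-5) sin(-5*u/2) du = (2) - (-2) = 4.
So ∫_{-2*pi}^{2*pi} g(u) sin(-5*u/2) du = 8.
Hence Im(c_{-5}) = (-1/(4*pi))·(8) = -2/pi.

-2/pi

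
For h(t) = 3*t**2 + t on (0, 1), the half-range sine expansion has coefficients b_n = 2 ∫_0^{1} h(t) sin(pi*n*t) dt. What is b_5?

8*(-3 + 25*pi**2)/(125*pi**3)

b_5 = 2 ∫_0^{1} (3*t**2 + t) sin(5*pi*t) dt.
Integrating by parts twice (tabular method), an antiderivative of (3*t**2 + t) sin(5*pi*t) is -3*t**2*cos(5*pi*t)/(5*pi) + 6*t*sin(5*pi*t)/(25*pi**2) - t*cos(5*pi*t)/(5*pi) + sin(5*pi*t)/(25*pi**2) + 6*cos(5*pi*t)/(125*pi**3); evaluating from 0 to 1: ∫_{0}^{1} (3*t**2 + t) sin(5*pi*t) dt = (2*(-3 + 50*pi**2)/(125*pi**3)) - (6/(125*pi**3)) = 4*(-3 + 25*pi**2)/(125*pi**3).
Hence b_5 = 2·(4*(-3 + 25*pi**2)/(125*pi**3)) = 8*(-3 + 25*pi**2)/(125*pi**3).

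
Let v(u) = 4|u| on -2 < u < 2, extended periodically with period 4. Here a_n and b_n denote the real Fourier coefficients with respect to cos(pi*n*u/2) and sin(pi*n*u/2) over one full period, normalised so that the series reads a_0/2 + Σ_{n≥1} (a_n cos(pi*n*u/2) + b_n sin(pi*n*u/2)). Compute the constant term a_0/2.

4

a_0 = 1/2 ∫_{-2}^{2} v(u) du = 1/2 · (16) = 8.
So the constant term a_0/2 = 4.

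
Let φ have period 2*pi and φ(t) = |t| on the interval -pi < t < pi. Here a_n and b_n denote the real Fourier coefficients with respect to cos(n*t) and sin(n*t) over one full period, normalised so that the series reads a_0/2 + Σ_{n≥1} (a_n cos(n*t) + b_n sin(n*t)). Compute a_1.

-4/pi

a_1 = 1/pi ∫_{-pi}^{pi} φ(t) cos(t) dt.
φ is even and cos(t) is even, so the integrand is even and a_1 = 2/pi ∫_0^{pi} φ(t) cos(t) dt.
Integrating by parts (boundary term plus one more integral), an antiderivative of (t) cos(t) is t*sin(t) + cos(t); evaluating from 0 to pi: ∫_{0}^{pi} (t) cos(t) dt = (-1) - (1) = -2.
Hence a_1 = (2/pi)·(-2) = -4/pi.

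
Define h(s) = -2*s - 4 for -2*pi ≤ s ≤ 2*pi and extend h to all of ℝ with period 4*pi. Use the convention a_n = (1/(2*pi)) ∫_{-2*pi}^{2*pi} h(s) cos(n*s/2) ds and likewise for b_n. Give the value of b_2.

4

b_2 = (1/(2*pi)) ∫_{-2*pi}^{2*pi} h(s) sin(s) ds.
Integrating by parts (boundary term plus one more integral), an antiderivative of (-2*s - 4) sin(s) is 2*s*cos(s) - 2*sin(s) + 4*cos(s); evaluating from -2*pi to 2*pi: ∫_{-2*pi}^{2*pi} (-2*s - 4) sin(s) ds = (4 + 4*pi) - (4 - 4*pi) = 8*pi.
Hence b_2 = (1/(2*pi))·(8*pi) = 4.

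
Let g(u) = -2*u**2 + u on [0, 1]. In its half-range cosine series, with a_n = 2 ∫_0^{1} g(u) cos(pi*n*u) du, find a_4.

-1/(2*pi**2)

a_4 = 2 ∫_0^{1} (-2*u**2 + u) cos(4*pi*u) du.
Integrating by parts twice (tabular method), an antiderivative of (-2*u**2 + u) cos(4*pi*u) is -u**2*sin(4*pi*u)/(2*pi) + u*sin(4*pi*u)/(4*pi) - u*cos(4*pi*u)/(4*pi**2) + sin(4*pi*u)/(16*pi**3) + cos(4*pi*u)/(16*pi**2); evaluating from 0 to 1: ∫_{0}^{1} (-2*u**2 + u) cos(4*pi*u) du = (-3/(16*pi**2)) - (1/(16*pi**2)) = -1/(4*pi**2).
Hence a_4 = 2·(-1/(4*pi**2)) = -1/(2*pi**2).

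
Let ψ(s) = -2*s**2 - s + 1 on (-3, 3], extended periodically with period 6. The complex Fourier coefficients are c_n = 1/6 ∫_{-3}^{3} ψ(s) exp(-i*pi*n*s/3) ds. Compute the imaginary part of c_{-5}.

-3/(5*pi)

Since ψ is real-valued, Im(c_{-5}) = -1/6 ∫_{-3}^{3} ψ(s) sin(-5*pi*s/3) ds = b_{5}/2.
Integrating by parts twice (tabular method), an antiderivative of (-2*s**2 - s + 1) sin(-5*pi*s/3) is -6*s**2*cos(5*pi*s/3)/(5*pi) + 36*s*sin(5*pi*s/3)/(25*pi**2) - 3*s*cos(5*pi*s/3)/(5*pi) + 9*sin(5*pi*s/3)/(25*pi**2) + 108*cos(5*pi*s/3)/(125*pi**3) + 3*cos(5*pi*s/3)/(5*pi); evaluating from -3 to 3: ∫_{-3}^{3} (-2*s**2 - s + 1) sin(-5*pi*s/3) ds = (-108/(125*pi**3) + 12/pi) - (6*(-18 + 175*pi**2)/(125*pi**3)) = 18/(5*pi).
Hence Im(c_{-5}) = (-1/6)·(18/(5*pi)) = -3/(5*pi).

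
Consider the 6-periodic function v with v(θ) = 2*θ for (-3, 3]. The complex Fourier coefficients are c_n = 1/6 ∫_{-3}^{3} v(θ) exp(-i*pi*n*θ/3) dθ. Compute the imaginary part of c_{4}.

3/(2*pi)

Since v is real-valued, Im(c_{4}) = -1/6 ∫_{-3}^{3} v(θ) sin(4*pi*θ/3) dθ = -b_{4}/2.
v is odd and sin(4*pi*θ/3) is odd, so the integrand is even: ∫_{-3}^{3} v(θ) sin(4*pi*θ/3) dθ = 2∫_0^{3} v(θ) sin(4*pi*θ/3) dθ.
Integrating by parts (boundary term plus one more integral), an antiderivative of (2*θ) sin(4*pi*θ/3) is -3*θ*cos(4*pi*θ/3)/(2*pi) + 9*sin(4*pi*θ/3)/(8*pi**2); evaluating from 0 to 3: ∫_{0}^{3} (2*θ) sin(4*pi*θ/3) dθ = (-9/(2*pi)) - (0) = -9/(2*pi).
So ∫_{-3}^{3} v(θ) sin(4*pi*θ/3) dθ = -9/pi.
Hence Im(c_{4}) = (-1/6)·(-9/pi) = 3/(2*pi).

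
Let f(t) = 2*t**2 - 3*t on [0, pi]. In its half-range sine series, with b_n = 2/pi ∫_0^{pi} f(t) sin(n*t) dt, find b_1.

b_1 = 2/pi ∫_0^{pi} (2*t**2 - 3*t) sin(t) dt.
Integrating by parts twice (tabular method), an antiderivative of (2*t**2 - 3*t) sin(t) is -2*t**2*cos(t) + 4*t*sin(t) + 3*t*cos(t) - 3*sin(t) + 4*cos(t); evaluating from 0 to pi: ∫_{0}^{pi} (2*t**2 - 3*t) sin(t) dt = (-3*pi - 4 + 2*pi**2) - (4) = -3*pi - 8 + 2*pi**2.
Hence b_1 = (2/pi)·(-3*pi - 8 + 2*pi**2) = -6 - 16/pi + 4*pi.

-6 - 16/pi + 4*pi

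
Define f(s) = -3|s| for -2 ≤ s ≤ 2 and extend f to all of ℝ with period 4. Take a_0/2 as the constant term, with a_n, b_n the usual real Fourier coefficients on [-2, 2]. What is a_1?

24/pi**2

a_1 = 1/2 ∫_{-2}^{2} f(s) cos(pi*s/2) ds.
f is even and cos(pi*s/2) is even, so the integrand is even and a_1 = ∫_0^{2} f(s) cos(pi*s/2) ds.
Integrating by parts (boundary term plus one more integral), an antiderivative of (-3*s) cos(pi*s/2) is -6*s*sin(pi*s/2)/pi - 12*cos(pi*s/2)/pi**2; evaluating from 0 to 2: ∫_{0}^{2} (-3*s) cos(pi*s/2) ds = (12/pi**2) - (-12/pi**2) = 24/pi**2.
Hence a_1 = 24/pi**2.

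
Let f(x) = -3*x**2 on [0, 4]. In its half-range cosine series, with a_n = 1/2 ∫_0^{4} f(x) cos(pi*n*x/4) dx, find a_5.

a_5 = 1/2 ∫_0^{4} (-3*x**2) cos(5*pi*x/4) dx.
Integrating by parts twice (tabular method), an antiderivative of (-3*x**2) cos(5*pi*x/4) is -12*x**2*sin(5*pi*x/4)/(5*pi) - 96*x*cos(5*pi*x/4)/(25*pi**2) + 384*sin(5*pi*x/4)/(125*pi**3); evaluating from 0 to 4: ∫_{0}^{4} (-3*x**2) cos(5*pi*x/4) dx = (384/(25*pi**2)) - (0) = 384/(25*pi**2).
Hence a_5 = (1/2)·(384/(25*pi**2)) = 192/(25*pi**2).

192/(25*pi**2)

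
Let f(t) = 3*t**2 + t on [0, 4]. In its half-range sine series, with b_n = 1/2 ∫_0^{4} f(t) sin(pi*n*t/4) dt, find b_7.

8*(-48 + 637*pi**2)/(343*pi**3)

b_7 = 1/2 ∫_0^{4} (3*t**2 + t) sin(7*pi*t/4) dt.
Integrating by parts twice (tabular method), an antiderivative of (3*t**2 + t) sin(7*pi*t/4) is -12*t**2*cos(7*pi*t/4)/(7*pi) + 96*t*sin(7*pi*t/4)/(49*pi**2) - 4*t*cos(7*pi*t/4)/(7*pi) + 16*sin(7*pi*t/4)/(49*pi**2) + 384*cos(7*pi*t/4)/(343*pi**3); evaluating from 0 to 4: ∫_{0}^{4} (3*t**2 + t) sin(7*pi*t/4) dt = (16*(-24 + 637*pi**2)/(343*pi**3)) - (384/(343*pi**3)) = 16*(-48 + 637*pi**2)/(343*pi**3).
Hence b_7 = (1/2)·(16*(-48 + 637*pi**2)/(343*pi**3)) = 8*(-48 + 637*pi**2)/(343*pi**3).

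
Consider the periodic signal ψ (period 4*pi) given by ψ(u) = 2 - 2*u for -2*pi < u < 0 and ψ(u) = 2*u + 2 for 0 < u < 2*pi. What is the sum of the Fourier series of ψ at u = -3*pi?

u = -3*pi differs from u = pi by -1 full period(s), and the series is 4*pi-periodic.
ψ is continuous at u = pi with value 2 + 2*pi, so the series converges to 2 + 2*pi there.

2 + 2*pi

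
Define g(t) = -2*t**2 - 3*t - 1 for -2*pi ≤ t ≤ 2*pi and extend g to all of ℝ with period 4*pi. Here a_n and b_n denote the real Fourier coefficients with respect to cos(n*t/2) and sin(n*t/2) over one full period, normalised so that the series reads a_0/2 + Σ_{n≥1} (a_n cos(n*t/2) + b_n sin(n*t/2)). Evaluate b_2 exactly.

6

b_2 = (1/(2*pi)) ∫_{-2*pi}^{2*pi} g(t) sin(t) dt.
Integrating by parts twice (tabular method), an antiderivative of (-2*t**2 - 3*t - 1) sin(t) is 2*t**2*cos(t) - 4*t*sin(t) + 3*t*cos(t) - 3*sin(t) - 3*cos(t); evaluating from -2*pi to 2*pi: ∫_{-2*pi}^{2*pi} (-2*t**2 - 3*t - 1) sin(t) dt = (-3 + 6*pi + 8*pi**2) - (-6*pi - 3 + 8*pi**2) = 12*pi.
Hence b_2 = (1/(2*pi))·(12*pi) = 6.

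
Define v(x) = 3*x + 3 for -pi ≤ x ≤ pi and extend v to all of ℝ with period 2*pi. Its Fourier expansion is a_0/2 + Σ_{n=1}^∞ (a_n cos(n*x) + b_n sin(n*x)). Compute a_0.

6

a_0 = 1/pi ∫_{-pi}^{pi} v(x) dx = 1/pi · (6*pi) = 6.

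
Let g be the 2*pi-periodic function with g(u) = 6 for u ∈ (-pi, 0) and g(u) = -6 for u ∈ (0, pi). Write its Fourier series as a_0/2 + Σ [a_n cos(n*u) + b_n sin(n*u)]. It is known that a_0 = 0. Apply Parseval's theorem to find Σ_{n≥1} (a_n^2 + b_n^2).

72

Parseval: a_0^2/2 + Σ_{n≥1} (a_n^2+b_n^2) = 1/pi ∫_{-pi}^{pi} g(u)^2 du = 72.
Subtract a_0^2/2 = 0: Σ (a_n^2+b_n^2) = 72.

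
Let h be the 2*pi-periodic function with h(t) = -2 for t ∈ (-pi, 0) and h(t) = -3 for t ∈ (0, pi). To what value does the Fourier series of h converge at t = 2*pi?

-5/2

t = 2*pi differs from t = 0 by 1 full period(s), and the series is 2*pi-periodic.
At t = 0 the one-sided limits are h(0^-) = -2 and h(0^+) = -3.
By Dirichlet's theorem the series converges to their average, [(-2) + (-3)]/2 = -5/2.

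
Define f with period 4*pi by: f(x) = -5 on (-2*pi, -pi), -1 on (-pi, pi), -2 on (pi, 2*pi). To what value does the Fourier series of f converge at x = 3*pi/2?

f is continuous at x = 3*pi/2 with value -2, so the series converges to -2 there.

-2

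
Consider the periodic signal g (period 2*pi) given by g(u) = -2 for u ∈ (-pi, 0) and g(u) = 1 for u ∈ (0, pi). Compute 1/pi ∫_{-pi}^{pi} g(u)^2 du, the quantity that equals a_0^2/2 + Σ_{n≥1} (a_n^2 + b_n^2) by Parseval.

5

1/pi ∫_{-pi}^{pi} g(u)^2 du = 1/pi · (5*pi) = 5.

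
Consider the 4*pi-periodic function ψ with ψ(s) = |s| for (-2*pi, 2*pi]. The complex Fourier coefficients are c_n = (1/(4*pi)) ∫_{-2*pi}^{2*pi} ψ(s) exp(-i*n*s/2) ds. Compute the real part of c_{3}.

-4/(9*pi)

Since ψ is real-valued, Re(c_{3}) = (1/(4*pi)) ∫_{-2*pi}^{2*pi} ψ(s) cos(3*s/2) ds = a_{3}/2.
ψ is even and cos(3*s/2) is even, so the integrand is even: ∫_{-2*pi}^{2*pi} ψ(s) cos(3*s/2) ds = 2∫_0^{2*pi} ψ(s) cos(3*s/2) ds.
Integrating by parts (boundary term plus one more integral), an antiderivative of (s) cos(3*s/2) is 2*s*sin(3*s/2)/3 + 4*cos(3*s/2)/9; evaluating from 0 to 2*pi: ∫_{0}^{2*pi} (s) cos(3*s/2) ds = (-4/9) - (4/9) = -8/9.
So ∫_{-2*pi}^{2*pi} ψ(s) cos(3*s/2) ds = -16/9.
Hence Re(c_{3}) = (1/(4*pi))·(-16/9) = -4/(9*pi).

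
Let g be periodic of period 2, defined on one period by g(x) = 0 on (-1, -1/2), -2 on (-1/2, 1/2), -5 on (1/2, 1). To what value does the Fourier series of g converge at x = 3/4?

g is continuous at x = 3/4 with value -5, so the series converges to -5 there.

-5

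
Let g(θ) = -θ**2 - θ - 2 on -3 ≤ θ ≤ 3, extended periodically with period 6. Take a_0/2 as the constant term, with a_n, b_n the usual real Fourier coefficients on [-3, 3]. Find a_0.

a_0 = 1/3 ∫_{-3}^{3} g(θ) dθ = 1/3 · (-30) = -10.

-10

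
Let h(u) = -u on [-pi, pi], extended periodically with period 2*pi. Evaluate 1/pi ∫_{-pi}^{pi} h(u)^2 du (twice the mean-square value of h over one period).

2*pi**2/3

1/pi ∫_{-pi}^{pi} h(u)^2 du = 1/pi · (2*pi**3/3) = 2*pi**2/3.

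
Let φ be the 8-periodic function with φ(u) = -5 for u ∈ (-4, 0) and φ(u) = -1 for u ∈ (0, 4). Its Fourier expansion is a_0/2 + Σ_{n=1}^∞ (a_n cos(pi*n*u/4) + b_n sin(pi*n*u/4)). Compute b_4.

0

b_4 = 1/4 ∫_{-4}^{4} φ(u) sin(pi*u) du.
Split the integral at the breakpoints.
Directly, an antiderivative of (-5) sin(pi*u) is 5*cos(pi*u)/pi; evaluating from -4 to 0: ∫_{-4}^{0} (-5) sin(pi*u) du = (5/pi) - (5/pi) = 0.
Directly, an antiderivative of (-1) sin(pi*u) is cos(pi*u)/pi; evaluating from 0 to 4: ∫_{0}^{4} (-1) sin(pi*u) du = (1/pi) - (1/pi) = 0.
Summing the pieces and multiplying by (1/4) gives b_4 = 0.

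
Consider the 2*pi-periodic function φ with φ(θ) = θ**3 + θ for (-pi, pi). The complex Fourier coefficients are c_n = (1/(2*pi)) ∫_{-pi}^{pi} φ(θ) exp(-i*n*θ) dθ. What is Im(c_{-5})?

19/125 + pi**2/5

Since φ is real-valued, Im(c_{-5}) = -(1/(2*pi)) ∫_{-pi}^{pi} φ(θ) sin(-5*θ) dθ = b_{5}/2.
φ is odd and sin(-5*θ) is odd, so the integrand is even: ∫_{-pi}^{pi} φ(θ) sin(-5*θ) dθ = 2∫_0^{pi} φ(θ) sin(-5*θ) dθ.
Integrating by parts three times (tabular method), an antiderivative of (θ**3 + θ) sin(-5*θ) is θ**3*cos(5*θ)/5 - 3*θ**2*sin(5*θ)/25 + 19*θ*cos(5*θ)/125 - 19*sin(5*θ)/625; evaluating from 0 to pi: ∫_{0}^{pi} (θ**3 + θ) sin(-5*θ) dθ = (-pi*(19 + 25*pi**2)/125) - (0) = -pi*(19 + 25*pi**2)/125.
So ∫_{-pi}^{pi} φ(θ) sin(-5*θ) dθ = -2*pi*(19 + 25*pi**2)/125.
Hence Im(c_{-5}) = (-1/(2*pi))·(-2*pi*(19 + 25*pi**2)/125) = 19/125 + pi**2/5.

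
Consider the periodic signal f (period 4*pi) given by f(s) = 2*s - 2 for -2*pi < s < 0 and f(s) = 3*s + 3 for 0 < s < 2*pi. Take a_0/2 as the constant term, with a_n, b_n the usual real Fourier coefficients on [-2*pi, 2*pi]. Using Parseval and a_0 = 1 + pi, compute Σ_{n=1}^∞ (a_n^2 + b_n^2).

Parseval: a_0^2/2 + Σ_{n≥1} (a_n^2+b_n^2) = (1/(2*pi)) ∫_{-2*pi}^{2*pi} f(s)^2 ds = 13 + 26*pi + 52*pi**2/3.
Subtract a_0^2/2 = (1 + pi)**2/2: Σ (a_n^2+b_n^2) = 25/2 + 25*pi + 101*pi**2/6.

25/2 + 25*pi + 101*pi**2/6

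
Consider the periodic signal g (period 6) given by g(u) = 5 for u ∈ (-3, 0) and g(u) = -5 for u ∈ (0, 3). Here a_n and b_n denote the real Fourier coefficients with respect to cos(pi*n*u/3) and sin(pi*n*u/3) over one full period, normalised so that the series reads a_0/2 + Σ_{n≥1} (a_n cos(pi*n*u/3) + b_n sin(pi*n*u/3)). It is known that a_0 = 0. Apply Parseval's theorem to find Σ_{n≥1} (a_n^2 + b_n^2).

50

Parseval: a_0^2/2 + Σ_{n≥1} (a_n^2+b_n^2) = 1/3 ∫_{-3}^{3} g(u)^2 du = 50.
Subtract a_0^2/2 = 0: Σ (a_n^2+b_n^2) = 50.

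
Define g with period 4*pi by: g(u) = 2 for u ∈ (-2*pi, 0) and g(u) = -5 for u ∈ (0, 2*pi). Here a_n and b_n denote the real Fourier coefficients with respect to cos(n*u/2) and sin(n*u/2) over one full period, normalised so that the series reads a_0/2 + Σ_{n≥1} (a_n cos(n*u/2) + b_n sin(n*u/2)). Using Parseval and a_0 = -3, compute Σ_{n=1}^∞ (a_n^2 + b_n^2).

Parseval: a_0^2/2 + Σ_{n≥1} (a_n^2+b_n^2) = (1/(2*pi)) ∫_{-2*pi}^{2*pi} g(u)^2 du = 29.
Subtract a_0^2/2 = 9/2: Σ (a_n^2+b_n^2) = 49/2.

49/2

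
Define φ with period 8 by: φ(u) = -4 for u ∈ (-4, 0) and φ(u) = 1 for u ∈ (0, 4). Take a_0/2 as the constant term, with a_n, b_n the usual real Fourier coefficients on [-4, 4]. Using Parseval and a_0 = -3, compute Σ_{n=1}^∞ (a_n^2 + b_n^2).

25/2

Parseval: a_0^2/2 + Σ_{n≥1} (a_n^2+b_n^2) = 1/4 ∫_{-4}^{4} φ(u)^2 du = 17.
Subtract a_0^2/2 = 9/2: Σ (a_n^2+b_n^2) = 25/2.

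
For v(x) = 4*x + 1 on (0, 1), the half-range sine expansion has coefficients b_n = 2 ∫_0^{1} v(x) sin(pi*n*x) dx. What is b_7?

b_7 = 2 ∫_0^{1} (4*x + 1) sin(7*pi*x) dx.
Integrating by parts (boundary term plus one more integral), an antiderivative of (4*x + 1) sin(7*pi*x) is -4*x*cos(7*pi*x)/(7*pi) + 4*sin(7*pi*x)/(49*pi**2) - cos(7*pi*x)/(7*pi); evaluating from 0 to 1: ∫_{0}^{1} (4*x + 1) sin(7*pi*x) dx = (5/(7*pi)) - (-1/(7*pi)) = 6/(7*pi).
Hence b_7 = 2·(6/(7*pi)) = 12/(7*pi).

12/(7*pi)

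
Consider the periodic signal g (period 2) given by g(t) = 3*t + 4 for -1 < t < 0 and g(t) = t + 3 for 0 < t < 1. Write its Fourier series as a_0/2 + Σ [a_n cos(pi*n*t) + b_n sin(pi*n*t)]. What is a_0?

a_0 = ∫_{-1}^{1} g(t) dt = 6.

6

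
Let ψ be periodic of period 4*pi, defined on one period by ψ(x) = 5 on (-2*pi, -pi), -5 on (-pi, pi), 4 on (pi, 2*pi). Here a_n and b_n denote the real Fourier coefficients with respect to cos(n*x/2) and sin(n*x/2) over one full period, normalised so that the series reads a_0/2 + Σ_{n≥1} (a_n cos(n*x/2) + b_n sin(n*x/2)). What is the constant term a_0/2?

a_0 = (1/(2*pi)) ∫_{-2*pi}^{2*pi} ψ(x) dx = (1/(2*pi)) · (-pi) = -1/2.
So the constant term a_0/2 = -1/4.

-1/4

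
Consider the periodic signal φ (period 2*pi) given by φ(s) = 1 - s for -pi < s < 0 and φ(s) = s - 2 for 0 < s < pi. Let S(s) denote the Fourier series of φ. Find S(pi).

-1/2 + pi

At s = pi the one-sided limits are φ(pi^-) = -2 + pi and φ(pi^+) = 1 + pi.
By Dirichlet's theorem the series converges to their average, [(-2 + pi) + (1 + pi)]/2 = -1/2 + pi.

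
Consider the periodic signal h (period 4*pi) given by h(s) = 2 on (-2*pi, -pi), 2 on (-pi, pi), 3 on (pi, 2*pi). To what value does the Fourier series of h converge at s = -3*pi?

s = -3*pi differs from s = pi by -1 full period(s), and the series is 4*pi-periodic.
At s = pi the one-sided limits are h(pi^-) = 2 and h(pi^+) = 3.
By Dirichlet's theorem the series converges to their average, [(2) + (3)]/2 = 5/2.

5/2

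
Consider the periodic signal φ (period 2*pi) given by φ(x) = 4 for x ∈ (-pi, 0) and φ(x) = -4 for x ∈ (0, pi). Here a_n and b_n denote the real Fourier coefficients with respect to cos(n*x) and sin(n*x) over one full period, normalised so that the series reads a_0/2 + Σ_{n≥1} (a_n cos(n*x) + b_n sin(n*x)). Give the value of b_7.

b_7 = 1/pi ∫_{-pi}^{pi} φ(x) sin(7*x) dx.
φ is odd and sin(7*x) is odd, so the integrand is even and b_7 = 2/pi ∫_0^{pi} φ(x) sin(7*x) dx.
Directly, an antiderivative of (-4) sin(7*x) is 4*cos(7*x)/7; evaluating from 0 to pi: ∫_{0}^{pi} (-4) sin(7*x) dx = (-4/7) - (4/7) = -8/7.
Hence b_7 = (2/pi)·(-8/7) = -16/(7*pi).

-16/(7*pi)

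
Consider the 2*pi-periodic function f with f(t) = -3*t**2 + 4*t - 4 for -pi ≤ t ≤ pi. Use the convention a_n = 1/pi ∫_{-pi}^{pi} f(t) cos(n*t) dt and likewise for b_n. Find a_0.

a_0 = 1/pi ∫_{-pi}^{pi} f(t) dt = 1/pi · (-2*pi*(4 + pi**2)) = -2*pi**2 - 8.

-2*pi**2 - 8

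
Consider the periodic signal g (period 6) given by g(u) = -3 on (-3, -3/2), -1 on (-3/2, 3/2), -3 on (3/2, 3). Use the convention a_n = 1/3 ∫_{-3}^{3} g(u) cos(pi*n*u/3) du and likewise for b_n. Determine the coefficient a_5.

a_5 = 1/3 ∫_{-3}^{3} g(u) cos(5*pi*u/3) du.
g is even and cos(5*pi*u/3) is even, so the integrand is even and a_5 = 2/3 ∫_0^{3} g(u) cos(5*pi*u/3) du.
Split the integral at the breakpoints.
Directly, an antiderivative of (-1) cos(5*pi*u/3) is -3*sin(5*pi*u/3)/(5*pi); evaluating from 0 to 3/2: ∫_{0}^{3/2} (-1) cos(5*pi*u/3) du = (-3/(5*pi)) - (0) = -3/(5*pi).
Directly, an antiderivative of (-3) cos(5*pi*u/3) is -9*sin(5*pi*u/3)/(5*pi); evaluating from 3/2 to 3: ∫_{3/2}^{3} (-3) cos(5*pi*u/3) du = (0) - (-9/(5*pi)) = 9/(5*pi).
Summing the pieces and multiplying by (2/3) gives a_5 = 4/(5*pi).

4/(5*pi)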